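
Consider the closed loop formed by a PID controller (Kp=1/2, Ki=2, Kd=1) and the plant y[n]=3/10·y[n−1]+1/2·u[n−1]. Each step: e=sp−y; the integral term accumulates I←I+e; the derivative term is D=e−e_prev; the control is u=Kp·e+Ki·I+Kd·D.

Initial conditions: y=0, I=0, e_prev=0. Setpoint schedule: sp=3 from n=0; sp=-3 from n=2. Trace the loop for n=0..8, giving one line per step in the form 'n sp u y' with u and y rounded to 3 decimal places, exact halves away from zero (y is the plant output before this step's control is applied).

0 3 10.500 0.000
1 3 -4.875 5.250
2 -3 -3.731 -0.863
3 -3 -3.702 -2.124
4 -3 -5.441 -2.488
5 -3 -3.403 -3.467
6 -3 -5.987 -2.742
7 -3 -2.018 -3.816
8 -3 -7.278 -2.154

(exact arithmetic carried between steps; '≈' marks a value shown rounded to 6 d.p. or computed from one; I and e_prev carry over from the previous line; the table rounds u and y to 3 d.p., halves away from zero)
n=0: y=0, sp=3, e=sp−y=3; I=3, D=e−e_prev=3; u=1/2·3+2·3+1·3=10.5; next y=3/10·0+1/2·10.5=5.25
n=1: y=5.25, sp=3, e=sp−y=-2.25; I=0.75, D=e−e_prev=-5.25; u=1/2·(-2.25)+2·0.75+1·(-5.25)=-4.875; next y=3/10·5.25+1/2·(-4.875)=-0.8625
n=2: y=-0.8625, sp=-3, e=sp−y=-2.1375; I=-1.3875, D=e−e_prev=0.1125; u=1/2·(-2.1375)+2·(-1.3875)+1·0.1125=-3.73125; next y=3/10·(-0.8625)+1/2·(-3.73125)=-2.124375
n=3: y=-2.124375, sp=-3, e=sp−y=-0.875625; I=-2.263125, D=e−e_prev=1.261875; u=1/2·(-0.875625)+2·(-2.263125)+1·1.261875≈-3.702188; next y=3/10·(-2.124375)+1/2·(-3.702188)≈-2.488406
n=4: y≈-2.488406, sp=-3, e=sp−y≈-0.511594; I≈-2.774719, D=e−e_prev≈0.364031; u=1/2·(-0.511594)+2·(-2.774719)+1·0.364031≈-5.441203; next y=3/10·(-2.488406)+1/2·(-5.441203)≈-3.467123
n=5: y≈-3.467123, sp=-3, e=sp−y≈0.467123; I≈-2.307595, D=e−e_prev≈0.978717; u=1/2·0.467123+2·(-2.307595)+1·0.978717≈-3.402912; next y=3/10·(-3.467123)+1/2·(-3.402912)≈-2.741593
n=6: y≈-2.741593, sp=-3, e=sp−y≈-0.258407; I≈-2.566002, D=e−e_prev≈-0.725531; u=1/2·(-0.258407)+2·(-2.566002)+1·(-0.725531)≈-5.986739; next y=3/10·(-2.741593)+1/2·(-5.986739)≈-3.815847
n=7: y≈-3.815847, sp=-3, e=sp−y≈0.815847; I≈-1.750155, D=e−e_prev≈1.074254; u=1/2·0.815847+2·(-1.750155)+1·1.074254≈-2.018132; next y=3/10·(-3.815847)+1/2·(-2.018132)≈-2.153820
n=8: y≈-2.153820, sp=-3, e=sp−y≈-0.846180; I≈-2.596335, D=e−e_prev≈-1.662027; u=1/2·(-0.846180)+2·(-2.596335)+1·(-1.662027)≈-7.277787; next y=3/10·(-2.153820)+1/2·(-7.277787)≈-4.285039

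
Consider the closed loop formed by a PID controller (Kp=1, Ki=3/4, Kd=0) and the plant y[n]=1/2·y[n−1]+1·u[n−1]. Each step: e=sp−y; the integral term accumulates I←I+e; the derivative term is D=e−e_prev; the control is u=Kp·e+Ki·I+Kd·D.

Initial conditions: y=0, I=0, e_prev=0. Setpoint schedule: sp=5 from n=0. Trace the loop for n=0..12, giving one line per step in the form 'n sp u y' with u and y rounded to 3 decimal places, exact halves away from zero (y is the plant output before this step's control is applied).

(exact arithmetic carried between steps; '≈' marks a value shown rounded to 6 d.p. or computed from one; I and e_prev carry over from the previous line; the table rounds u and y to 3 d.p., halves away from zero)
n=0: y=0, sp=5, e=sp−y=5; I=5, D=e−e_prev=5; u=1·5+3/4·5+0·5=8.75; next y=1/2·0+1·8.75=8.75
n=1: y=8.75, sp=5, e=sp−y=-3.75; I=1.25, D=e−e_prev=-8.75; u=1·(-3.75)+3/4·1.25+0·(-8.75)=-2.8125; next y=1/2·8.75+1·(-2.8125)=1.5625
n=2: y=1.5625, sp=5, e=sp−y=3.4375; I=4.6875, D=e−e_prev=7.1875; u=1·3.4375+3/4·4.6875+0·7.1875=6.953125; next y=1/2·1.5625+1·6.953125=7.734375
n=3: y=7.734375, sp=5, e=sp−y=-2.734375; I=1.953125, D=e−e_prev=-6.171875; u=1·(-2.734375)+3/4·1.953125+0·(-6.171875)≈-1.269531; next y=1/2·7.734375+1·(-1.269531)≈2.597656
n=4: y≈2.597656, sp=5, e=sp−y≈2.402344; I≈4.355469, D=e−e_prev≈5.136719; u=1·2.402344+3/4·4.355469+0·5.136719≈5.668945; next y=1/2·2.597656+1·5.668945≈6.967773
n=5: y≈6.967773, sp=5, e=sp−y≈-1.967773; I≈2.387695, D=e−e_prev≈-4.370117; u=1·(-1.967773)+3/4·2.387695+0·(-4.370117)≈-0.177002; next y=1/2·6.967773+1·(-0.177002)≈3.306885
n=6: y≈3.306885, sp=5, e=sp−y≈1.693115; I≈4.080811, D=e−e_prev≈3.660889; u=1·1.693115+3/4·4.080811+0·3.660889≈4.753723; next y=1/2·3.306885+1·4.753723≈6.407166
n=7: y≈6.407166, sp=5, e=sp−y≈-1.407166; I≈2.673645, D=e−e_prev≈-3.100281; u=1·(-1.407166)+3/4·2.673645+0·(-3.100281)≈0.598068; next y=1/2·6.407166+1·0.598068≈3.801651
n=8: y≈3.801651, sp=5, e=sp−y≈1.198349; I≈3.871994, D=e−e_prev≈2.605515; u=1·1.198349+3/4·3.871994+0·2.605515≈4.102345; next y=1/2·3.801651+1·4.102345≈6.003170
n=9: y≈6.003170, sp=5, e=sp−y≈-1.003170; I≈2.868824, D=e−e_prev≈-2.201519; u=1·(-1.003170)+3/4·2.868824+0·(-2.201519)≈1.148448; next y=1/2·6.003170+1·1.148448≈4.150033
n=10: y≈4.150033, sp=5, e=sp−y≈0.849967; I≈3.718791, D=e−e_prev≈1.853137; u=1·0.849967+3/4·3.718791+0·1.853137≈3.639060; next y=1/2·4.150033+1·3.639060≈5.714077
n=11: y≈5.714077, sp=5, e=sp−y≈-0.714077; I≈3.004714, D=e−e_prev≈-1.564044; u=1·(-0.714077)+3/4·3.004714+0·(-1.564044)≈1.539459; next y=1/2·5.714077+1·1.539459≈4.396497
n=12: y≈4.396497, sp=5, e=sp−y≈0.603503; I≈3.608217, D=e−e_prev≈1.317579; u=1·0.603503+3/4·3.608217+0·1.317579≈3.309665; next y=1/2·4.396497+1·3.309665≈5.507914

0 5 8.750 0.000
1 5 -2.813 8.750
2 5 6.953 1.563
3 5 -1.270 7.734
4 5 5.669 2.598
5 5 -0.177 6.968
6 5 4.754 3.307
7 5 0.598 6.407
8 5 4.102 3.802
9 5 1.148 6.003
10 5 3.639 4.150
11 5 1.539 5.714
12 5 3.310 4.396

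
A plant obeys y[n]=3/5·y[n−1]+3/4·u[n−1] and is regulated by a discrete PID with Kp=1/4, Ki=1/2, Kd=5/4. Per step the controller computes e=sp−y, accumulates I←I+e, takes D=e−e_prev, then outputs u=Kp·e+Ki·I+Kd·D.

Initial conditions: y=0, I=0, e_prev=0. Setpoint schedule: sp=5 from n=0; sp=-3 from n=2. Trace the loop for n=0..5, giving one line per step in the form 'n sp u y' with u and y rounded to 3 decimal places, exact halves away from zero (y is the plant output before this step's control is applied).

0 5 10.000 0.000
1 5 -8.750 7.500
2 -3 2.500 -2.063
3 -3 -5.322 0.638
4 -3 4.727 -3.609
5 -3 -10.254 1.380

(exact arithmetic carried between steps; '≈' marks a value shown rounded to 6 d.p. or computed from one; I and e_prev carry over from the previous line; the table rounds u and y to 3 d.p., halves away from zero)
n=0: y=0, sp=5, e=sp−y=5; I=5, D=e−e_prev=5; u=1/4·5+1/2·5+5/4·5=10; next y=3/5·0+3/4·10=7.5
n=1: y=7.5, sp=5, e=sp−y=-2.5; I=2.5, D=e−e_prev=-7.5; u=1/4·(-2.5)+1/2·2.5+5/4·(-7.5)=-8.75; next y=3/5·7.5+3/4·(-8.75)=-2.0625
n=2: y=-2.0625, sp=-3, e=sp−y=-0.9375; I=1.5625, D=e−e_prev=1.5625; u=1/4·(-0.9375)+1/2·1.5625+5/4·1.5625=2.5; next y=3/5·(-2.0625)+3/4·2.5=0.6375
n=3: y=0.6375, sp=-3, e=sp−y=-3.6375; I=-2.075, D=e−e_prev=-2.7; u=1/4·(-3.6375)+1/2·(-2.075)+5/4·(-2.7)=-5.321875; next y=3/5·0.6375+3/4·(-5.321875)≈-3.608906
n=4: y≈-3.608906, sp=-3, e=sp−y≈0.608906; I≈-1.466094, D=e−e_prev≈4.246406; u=1/4·0.608906+1/2·(-1.466094)+5/4·4.246406≈4.727188; next y=3/5·(-3.608906)+3/4·4.727188≈1.380047
n=5: y≈1.380047, sp=-3, e=sp−y≈-4.380047; I≈-5.846141, D=e−e_prev≈-4.988953; u=1/4·(-4.380047)+1/2·(-5.846141)+5/4·(-4.988953)≈-10.254273; next y=3/5·1.380047+3/4·(-10.254273)≈-6.862677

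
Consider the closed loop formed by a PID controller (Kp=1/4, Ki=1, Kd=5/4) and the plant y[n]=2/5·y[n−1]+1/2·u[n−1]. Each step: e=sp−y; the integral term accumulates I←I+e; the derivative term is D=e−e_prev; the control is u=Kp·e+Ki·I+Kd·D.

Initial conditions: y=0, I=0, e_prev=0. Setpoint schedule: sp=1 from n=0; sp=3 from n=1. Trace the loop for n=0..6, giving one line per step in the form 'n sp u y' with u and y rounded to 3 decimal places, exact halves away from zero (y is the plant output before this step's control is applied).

0 1 2.500 0.000
1 3 4.125 1.250
2 3 1.656 2.563
3 3 5.508 1.853
4 3 1.663 3.495
5 3 6.384 2.230
6 3 0.937 4.084

(exact arithmetic carried between steps; '≈' marks a value shown rounded to 6 d.p. or computed from one; I and e_prev carry over from the previous line; the table rounds u and y to 3 d.p., halves away from zero)
n=0: y=0, sp=1, e=sp−y=1; I=1, D=e−e_prev=1; u=1/4·1+1·1+5/4·1=2.5; next y=2/5·0+1/2·2.5=1.25
n=1: y=1.25, sp=3, e=sp−y=1.75; I=2.75, D=e−e_prev=0.75; u=1/4·1.75+1·2.75+5/4·0.75=4.125; next y=2/5·1.25+1/2·4.125=2.5625
n=2: y=2.5625, sp=3, e=sp−y=0.4375; I=3.1875, D=e−e_prev=-1.3125; u=1/4·0.4375+1·3.1875+5/4·(-1.3125)=1.65625; next y=2/5·2.5625+1/2·1.65625=1.853125
n=3: y=1.853125, sp=3, e=sp−y=1.146875; I=4.334375, D=e−e_prev=0.709375; u=1/4·1.146875+1·4.334375+5/4·0.709375≈5.507813; next y=2/5·1.853125+1/2·5.507813≈3.495156
n=4: y≈3.495156, sp=3, e=sp−y≈-0.495156; I≈3.839219, D=e−e_prev≈-1.642031; u=1/4·(-0.495156)+1·3.839219+5/4·(-1.642031)≈1.662891; next y=2/5·3.495156+1/2·1.662891≈2.229508
n=5: y≈2.229508, sp=3, e=sp−y≈0.770492; I≈4.609711, D=e−e_prev≈1.265648; u=1/4·0.770492+1·4.609711+5/4·1.265648≈6.384395; next y=2/5·2.229508+1/2·6.384395≈4.084000
n=6: y≈4.084000, sp=3, e=sp−y≈-1.084000; I≈3.525711, D=e−e_prev≈-1.854493; u=1/4·(-1.084000)+1·3.525711+5/4·(-1.854493)≈0.936595; next y=2/5·4.084000+1/2·0.936595≈2.101898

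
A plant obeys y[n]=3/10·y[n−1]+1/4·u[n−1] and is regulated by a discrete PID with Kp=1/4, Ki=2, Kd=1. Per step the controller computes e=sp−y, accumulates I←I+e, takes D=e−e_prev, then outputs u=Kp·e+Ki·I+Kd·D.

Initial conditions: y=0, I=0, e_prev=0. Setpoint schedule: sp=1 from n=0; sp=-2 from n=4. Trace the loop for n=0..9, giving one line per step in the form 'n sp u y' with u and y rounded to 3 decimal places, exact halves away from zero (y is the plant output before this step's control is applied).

0 1 3.250 0.000
1 1 1.609 0.813
2 1 3.338 0.646
3 1 2.637 1.028
4 -2 -6.591 0.968
5 -2 -2.030 -1.357
6 -2 -7.079 -0.915
7 -2 -5.136 -2.044
8 -2 -6.655 -1.897
9 -2 -5.623 -2.233

(exact arithmetic carried between steps; '≈' marks a value shown rounded to 6 d.p. or computed from one; I and e_prev carry over from the previous line; the table rounds u and y to 3 d.p., halves away from zero)
n=0: y=0, sp=1, e=sp−y=1; I=1, D=e−e_prev=1; u=1/4·1+2·1+1·1=3.25; next y=3/10·0+1/4·3.25=0.8125
n=1: y=0.8125, sp=1, e=sp−y=0.1875; I=1.1875, D=e−e_prev=-0.8125; u=1/4·0.1875+2·1.1875+1·(-0.8125)=1.609375; next y=3/10·0.8125+1/4·1.609375≈0.646094
n=2: y≈0.646094, sp=1, e=sp−y≈0.353906; I≈1.541406, D=e−e_prev≈0.166406; u=1/4·0.353906+2·1.541406+1·0.166406≈3.337695; next y=3/10·0.646094+1/4·3.337695≈1.028252
n=3: y≈1.028252, sp=1, e=sp−y≈-0.028252; I≈1.513154, D=e−e_prev≈-0.382158; u=1/4·(-0.028252)+2·1.513154+1·(-0.382158)≈2.637087; next y=3/10·1.028252+1/4·2.637087≈0.967747
n=4: y≈0.967747, sp=-2, e=sp−y≈-2.967747; I≈-1.454593, D=e−e_prev≈-2.939495; u=1/4·(-2.967747)+2·(-1.454593)+1·(-2.939495)≈-6.590619; next y=3/10·0.967747+1/4·(-6.590619)≈-1.357330
n=5: y≈-1.357330, sp=-2, e=sp−y≈-0.642670; I≈-2.097263, D=e−e_prev≈2.325078; u=1/4·(-0.642670)+2·(-2.097263)+1·2.325078≈-2.030115; next y=3/10·(-1.357330)+1/4·(-2.030115)≈-0.914728
n=6: y≈-0.914728, sp=-2, e=sp−y≈-1.085272; I≈-3.182535, D=e−e_prev≈-0.442603; u=1/4·(-1.085272)+2·(-3.182535)+1·(-0.442603)≈-7.078990; next y=3/10·(-0.914728)+1/4·(-7.078990)≈-2.044166
n=7: y≈-2.044166, sp=-2, e=sp−y≈0.044166; I≈-3.138369, D=e−e_prev≈1.129438; u=1/4·0.044166+2·(-3.138369)+1·1.129438≈-5.136258; next y=3/10·(-2.044166)+1/4·(-5.136258)≈-1.897314
n=8: y≈-1.897314, sp=-2, e=sp−y≈-0.102686; I≈-3.241055, D=e−e_prev≈-0.146852; u=1/4·(-0.102686)+2·(-3.241055)+1·(-0.146852)≈-6.654632; next y=3/10·(-1.897314)+1/4·(-6.654632)≈-2.232852
n=9: y≈-2.232852, sp=-2, e=sp−y≈0.232852; I≈-3.008202, D=e−e_prev≈0.335538; u=1/4·0.232852+2·(-3.008202)+1·0.335538≈-5.622653; next y=3/10·(-2.232852)+1/4·(-5.622653)≈-2.075519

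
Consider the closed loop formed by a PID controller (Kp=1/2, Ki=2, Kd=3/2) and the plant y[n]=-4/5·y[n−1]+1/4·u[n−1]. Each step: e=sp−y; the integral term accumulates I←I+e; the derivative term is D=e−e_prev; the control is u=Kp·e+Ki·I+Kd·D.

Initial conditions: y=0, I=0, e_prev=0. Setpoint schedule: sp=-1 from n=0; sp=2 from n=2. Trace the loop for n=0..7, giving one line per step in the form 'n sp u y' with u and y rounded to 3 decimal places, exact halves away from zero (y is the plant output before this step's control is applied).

0 -1 -4.000 0.000
1 -1 -0.500 -1.000
2 2 3.300 0.675
3 2 5.523 0.285
4 2 4.897 1.153
5 2 11.295 0.302
6 2 4.295 2.582
7 2 20.847 -0.992

(exact arithmetic carried between steps; '≈' marks a value shown rounded to 6 d.p. or computed from one; I and e_prev carry over from the previous line; the table rounds u and y to 3 d.p., halves away from zero)
n=0: y=0, sp=-1, e=sp−y=-1; I=-1, D=e−e_prev=-1; u=1/2·(-1)+2·(-1)+3/2·(-1)=-4; next y=-4/5·0+1/4·(-4)=-1
n=1: y=-1, sp=-1, e=sp−y=0; I=-1, D=e−e_prev=1; u=1/2·0+2·(-1)+3/2·1=-0.5; next y=-4/5·(-1)+1/4·(-0.5)=0.675
n=2: y=0.675, sp=2, e=sp−y=1.325; I=0.325, D=e−e_prev=1.325; u=1/2·1.325+2·0.325+3/2·1.325=3.3; next y=-4/5·0.675+1/4·3.3=0.285
n=3: y=0.285, sp=2, e=sp−y=1.715; I=2.04, D=e−e_prev=0.39; u=1/2·1.715+2·2.04+3/2·0.39=5.5225; next y=-4/5·0.285+1/4·5.5225=1.152625
n=4: y=1.152625, sp=2, e=sp−y=0.847375; I=2.887375, D=e−e_prev=-0.867625; u=1/2·0.847375+2·2.887375+3/2·(-0.867625)=4.897; next y=-4/5·1.152625+1/4·4.897=0.30215
n=5: y=0.30215, sp=2, e=sp−y=1.69785; I=4.585225, D=e−e_prev=0.850475; u=1/2·1.69785+2·4.585225+3/2·0.850475≈11.295088; next y=-4/5·0.30215+1/4·11.295088≈2.582052
n=6: y≈2.582052, sp=2, e=sp−y≈-0.582052; I≈4.003173, D=e−e_prev≈-2.279902; u=1/2·(-0.582052)+2·4.003173+3/2·(-2.279902)≈4.295468; next y=-4/5·2.582052+1/4·4.295468≈-0.991775
n=7: y≈-0.991775, sp=2, e=sp−y≈2.991775; I≈6.994948, D=e−e_prev≈3.573827; u=1/2·2.991775+2·6.994948+3/2·3.573827≈20.846523; next y=-4/5·(-0.991775)+1/4·20.846523≈6.005050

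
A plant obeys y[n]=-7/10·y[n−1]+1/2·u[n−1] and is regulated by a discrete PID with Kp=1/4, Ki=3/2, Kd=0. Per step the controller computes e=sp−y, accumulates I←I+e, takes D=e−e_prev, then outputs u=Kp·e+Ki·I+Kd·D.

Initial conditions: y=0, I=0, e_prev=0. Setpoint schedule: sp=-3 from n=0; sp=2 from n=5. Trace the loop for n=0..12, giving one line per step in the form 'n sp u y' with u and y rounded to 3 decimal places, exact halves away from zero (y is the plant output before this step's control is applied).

0 -3 -5.250 0.000
1 -3 -5.156 -2.625
2 -3 -9.016 -0.741
3 -3 -6.719 -3.990
4 -3 -11.225 -0.567
5 2 2.011 -5.216
6 2 -4.442 4.656
7 2 9.313 -5.480
8 2 -3.919 8.493
9 2 15.037 -7.904
10 2 -6.779 13.051
11 2 21.403 -12.526
12 2 -12.800 19.470

(exact arithmetic carried between steps; '≈' marks a value shown rounded to 6 d.p. or computed from one; I and e_prev carry over from the previous line; the table rounds u and y to 3 d.p., halves away from zero)
n=0: y=0, sp=-3, e=sp−y=-3; I=-3, D=e−e_prev=-3; u=1/4·(-3)+3/2·(-3)+0·(-3)=-5.25; next y=-7/10·0+1/2·(-5.25)=-2.625
n=1: y=-2.625, sp=-3, e=sp−y=-0.375; I=-3.375, D=e−e_prev=2.625; u=1/4·(-0.375)+3/2·(-3.375)+0·2.625=-5.15625; next y=-7/10·(-2.625)+1/2·(-5.15625)=-0.740625
n=2: y=-0.740625, sp=-3, e=sp−y=-2.259375; I=-5.634375, D=e−e_prev=-1.884375; u=1/4·(-2.259375)+3/2·(-5.634375)+0·(-1.884375)≈-9.016406; next y=-7/10·(-0.740625)+1/2·(-9.016406)≈-3.989766
n=3: y≈-3.989766, sp=-3, e=sp−y≈0.989766; I≈-4.644609, D=e−e_prev≈3.249141; u=1/4·0.989766+3/2·(-4.644609)+0·3.249141≈-6.719473; next y=-7/10·(-3.989766)+1/2·(-6.719473)≈-0.566900
n=4: y≈-0.566900, sp=-3, e=sp−y≈-2.433100; I≈-7.077709, D=e−e_prev≈-3.422865; u=1/4·(-2.433100)+3/2·(-7.077709)+0·(-3.422865)≈-11.224838; next y=-7/10·(-0.566900)+1/2·(-11.224838)≈-5.215589
n=5: y≈-5.215589, sp=2, e=sp−y≈7.215589; I≈0.137880, D=e−e_prev≈9.648689; u=1/4·7.215589+3/2·0.137880+0·9.648689≈2.010717; next y=-7/10·(-5.215589)+1/2·2.010717≈4.656271
n=6: y≈4.656271, sp=2, e=sp−y≈-2.656271; I≈-2.518391, D=e−e_prev≈-9.871860; u=1/4·(-2.656271)+3/2·(-2.518391)+0·(-9.871860)≈-4.441654; next y=-7/10·4.656271+1/2·(-4.441654)≈-5.480217
n=7: y≈-5.480217, sp=2, e=sp−y≈7.480217; I≈4.961826, D=e−e_prev≈10.136487; u=1/4·7.480217+3/2·4.961826+0·10.136487≈9.312793; next y=-7/10·(-5.480217)+1/2·9.312793≈8.492548
n=8: y≈8.492548, sp=2, e=sp−y≈-6.492548; I≈-1.530722, D=e−e_prev≈-13.972765; u=1/4·(-6.492548)+3/2·(-1.530722)+0·(-13.972765)≈-3.919220; next y=-7/10·8.492548+1/2·(-3.919220)≈-7.904394
n=9: y≈-7.904394, sp=2, e=sp−y≈9.904394; I≈8.373671, D=e−e_prev≈16.396942; u=1/4·9.904394+3/2·8.373671+0·16.396942≈15.036606; next y=-7/10·(-7.904394)+1/2·15.036606≈13.051378
n=10: y≈13.051378, sp=2, e=sp−y≈-11.051378; I≈-2.677707, D=e−e_prev≈-20.955772; u=1/4·(-11.051378)+3/2·(-2.677707)+0·(-20.955772)≈-6.779405; next y=-7/10·13.051378+1/2·(-6.779405)≈-12.525667
n=11: y≈-12.525667, sp=2, e=sp−y≈14.525667; I≈11.847960, D=e−e_prev≈25.577046; u=1/4·14.525667+3/2·11.847960+0·25.577046≈21.403358; next y=-7/10·(-12.525667)+1/2·21.403358≈19.469646
n=12: y≈19.469646, sp=2, e=sp−y≈-17.469646; I≈-5.621686, D=e−e_prev≈-31.995313; u=1/4·(-17.469646)+3/2·(-5.621686)+0·(-31.995313)≈-12.799940; next y=-7/10·19.469646+1/2·(-12.799940)≈-20.028722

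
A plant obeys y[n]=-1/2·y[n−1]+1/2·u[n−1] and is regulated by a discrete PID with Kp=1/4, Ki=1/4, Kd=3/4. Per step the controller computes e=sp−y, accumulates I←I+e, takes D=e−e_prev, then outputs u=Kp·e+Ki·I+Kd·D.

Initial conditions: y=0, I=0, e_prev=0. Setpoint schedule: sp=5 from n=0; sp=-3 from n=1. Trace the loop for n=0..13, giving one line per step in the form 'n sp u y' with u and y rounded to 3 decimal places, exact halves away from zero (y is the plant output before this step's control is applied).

0 5 6.250 0.000
1 -3 -10.156 3.125
2 -3 8.863 -6.641
3 -3 -15.542 7.752
4 -3 16.813 -11.647
5 -3 -27.920 14.230
6 -3 31.311 -21.075
7 -3 -49.734 26.193
8 -3 58.615 -37.964
9 -3 -88.578 48.289
10 -3 109.193 -68.433
11 -3 -158.549 88.813
12 -3 202.050 -123.681
13 -3 -285.333 162.866

(exact arithmetic carried between steps; '≈' marks a value shown rounded to 6 d.p. or computed from one; I and e_prev carry over from the previous line; the table rounds u and y to 3 d.p., halves away from zero)
n=0: y=0, sp=5, e=sp−y=5; I=5, D=e−e_prev=5; u=1/4·5+1/4·5+3/4·5=6.25; next y=-1/2·0+1/2·6.25=3.125
n=1: y=3.125, sp=-3, e=sp−y=-6.125; I=-1.125, D=e−e_prev=-11.125; u=1/4·(-6.125)+1/4·(-1.125)+3/4·(-11.125)=-10.15625; next y=-1/2·3.125+1/2·(-10.15625)=-6.640625
n=2: y=-6.640625, sp=-3, e=sp−y=3.640625; I=2.515625, D=e−e_prev=9.765625; u=1/4·3.640625+1/4·2.515625+3/4·9.765625≈8.863281; next y=-1/2·(-6.640625)+1/2·8.863281≈7.751953
n=3: y≈7.751953, sp=-3, e=sp−y≈-10.751953; I≈-8.236328, D=e−e_prev≈-14.392578; u=1/4·(-10.751953)+1/4·(-8.236328)+3/4·(-14.392578)≈-15.541504; next y=-1/2·7.751953+1/2·(-15.541504)≈-11.646729
n=4: y≈-11.646729, sp=-3, e=sp−y≈8.646729; I≈0.410400, D=e−e_prev≈19.398682; u=1/4·8.646729+1/4·0.410400+3/4·19.398682≈16.813293; next y=-1/2·(-11.646729)+1/2·16.813293≈14.230011
n=5: y≈14.230011, sp=-3, e=sp−y≈-17.230011; I≈-16.819611, D=e−e_prev≈-25.876740; u=1/4·(-17.230011)+1/4·(-16.819611)+3/4·(-25.876740)≈-27.919960; next y=-1/2·14.230011+1/2·(-27.919960)≈-21.074986
n=6: y≈-21.074986, sp=-3, e=sp−y≈18.074986; I≈1.255375, D=e−e_prev≈35.304996; u=1/4·18.074986+1/4·1.255375+3/4·35.304996≈31.311337; next y=-1/2·(-21.074986)+1/2·31.311337≈26.193161
n=7: y≈26.193161, sp=-3, e=sp−y≈-29.193161; I≈-27.937787, D=e−e_prev≈-47.268147; u=1/4·(-29.193161)+1/4·(-27.937787)+3/4·(-47.268147)≈-49.733847; next y=-1/2·26.193161+1/2·(-49.733847)≈-37.963504
n=8: y≈-37.963504, sp=-3, e=sp−y≈34.963504; I≈7.025718, D=e−e_prev≈64.156666; u=1/4·34.963504+1/4·7.025718+3/4·64.156666≈58.614805; next y=-1/2·(-37.963504)+1/2·58.614805≈48.289155
n=9: y≈48.289155, sp=-3, e=sp−y≈-51.289155; I≈-44.263437, D=e−e_prev≈-86.252659; u=1/4·(-51.289155)+1/4·(-44.263437)+3/4·(-86.252659)≈-88.577642; next y=-1/2·48.289155+1/2·(-88.577642)≈-68.433398
n=10: y≈-68.433398, sp=-3, e=sp−y≈65.433398; I≈21.169962, D=e−e_prev≈116.722553; u=1/4·65.433398+1/4·21.169962+3/4·116.722553≈109.192755; next y=-1/2·(-68.433398)+1/2·109.192755≈88.813077
n=11: y≈88.813077, sp=-3, e=sp−y≈-91.813077; I≈-70.643115, D=e−e_prev≈-157.246475; u=1/4·(-91.813077)+1/4·(-70.643115)+3/4·(-157.246475)≈-158.548904; next y=-1/2·88.813077+1/2·(-158.548904)≈-123.680990
n=12: y≈-123.680990, sp=-3, e=sp−y≈120.680990; I≈50.037875, D=e−e_prev≈212.494067; u=1/4·120.680990+1/4·50.037875+3/4·212.494067≈202.050267; next y=-1/2·(-123.680990)+1/2·202.050267≈162.865629
n=13: y≈162.865629, sp=-3, e=sp−y≈-165.865629; I≈-115.827753, D=e−e_prev≈-286.546619; u=1/4·(-165.865629)+1/4·(-115.827753)+3/4·(-286.546619)≈-285.333310; next y=-1/2·162.865629+1/2·(-285.333310)≈-224.099469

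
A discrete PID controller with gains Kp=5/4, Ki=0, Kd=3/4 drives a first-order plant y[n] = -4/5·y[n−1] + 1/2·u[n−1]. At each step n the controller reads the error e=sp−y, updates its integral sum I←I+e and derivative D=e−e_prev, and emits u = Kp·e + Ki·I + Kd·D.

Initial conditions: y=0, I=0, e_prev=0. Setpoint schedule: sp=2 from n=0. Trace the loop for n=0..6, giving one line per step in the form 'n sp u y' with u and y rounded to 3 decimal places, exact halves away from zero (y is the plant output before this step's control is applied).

0 2 4.000 0.000
1 2 -1.500 2.000
2 2 8.700 -2.350
3 2 -11.723 6.230
4 2 28.863 -10.845
5 2 -51.849 23.108
6 2 108.652 -44.411

(exact arithmetic carried between steps; '≈' marks a value shown rounded to 6 d.p. or computed from one; I and e_prev carry over from the previous line; the table rounds u and y to 3 d.p., halves away from zero)
n=0: y=0, sp=2, e=sp−y=2; I=2, D=e−e_prev=2; u=5/4·2+0·2+3/4·2=4; next y=-4/5·0+1/2·4=2
n=1: y=2, sp=2, e=sp−y=0; I=2, D=e−e_prev=-2; u=5/4·0+0·2+3/4·(-2)=-1.5; next y=-4/5·2+1/2·(-1.5)=-2.35
n=2: y=-2.35, sp=2, e=sp−y=4.35; I=6.35, D=e−e_prev=4.35; u=5/4·4.35+0·6.35+3/4·4.35=8.7; next y=-4/5·(-2.35)+1/2·8.7=6.23
n=3: y=6.23, sp=2, e=sp−y=-4.23; I=2.12, D=e−e_prev=-8.58; u=5/4·(-4.23)+0·2.12+3/4·(-8.58)=-11.7225; next y=-4/5·6.23+1/2·(-11.7225)=-10.84525
n=4: y=-10.84525, sp=2, e=sp−y=12.84525; I=14.96525, D=e−e_prev=17.07525; u=5/4·12.84525+0·14.96525+3/4·17.07525=28.863; next y=-4/5·(-10.84525)+1/2·28.863=23.1077
n=5: y=23.1077, sp=2, e=sp−y=-21.1077; I=-6.14245, D=e−e_prev=-33.95295; u=5/4·(-21.1077)+0·(-6.14245)+3/4·(-33.95295)≈-51.849338; next y=-4/5·23.1077+1/2·(-51.849338)≈-44.410829
n=6: y≈-44.410829, sp=2, e=sp−y≈46.410829; I≈40.268379, D=e−e_prev≈67.518529; u=5/4·46.410829+0·40.268379+3/4·67.518529≈108.652433; next y=-4/5·(-44.410829)+1/2·108.652433≈89.854879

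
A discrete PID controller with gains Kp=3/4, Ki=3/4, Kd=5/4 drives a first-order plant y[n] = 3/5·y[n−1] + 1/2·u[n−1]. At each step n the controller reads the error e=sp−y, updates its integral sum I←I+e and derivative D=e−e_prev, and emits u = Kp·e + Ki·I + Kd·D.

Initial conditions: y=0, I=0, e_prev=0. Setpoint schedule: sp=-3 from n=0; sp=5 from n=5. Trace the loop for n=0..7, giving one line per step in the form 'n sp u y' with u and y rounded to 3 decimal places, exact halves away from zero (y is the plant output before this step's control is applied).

(exact arithmetic carried between steps; '≈' marks a value shown rounded to 6 d.p. or computed from one; I and e_prev carry over from the previous line; the table rounds u and y to 3 d.p., halves away from zero)
n=0: y=0, sp=-3, e=sp−y=-3; I=-3, D=e−e_prev=-3; u=3/4·(-3)+3/4·(-3)+5/4·(-3)=-8.25; next y=3/5·0+1/2·(-8.25)=-4.125
n=1: y=-4.125, sp=-3, e=sp−y=1.125; I=-1.875, D=e−e_prev=4.125; u=3/4·1.125+3/4·(-1.875)+5/4·4.125=4.59375; next y=3/5·(-4.125)+1/2·4.59375=-0.178125
n=2: y=-0.178125, sp=-3, e=sp−y=-2.821875; I=-4.696875, D=e−e_prev=-3.946875; u=3/4·(-2.821875)+3/4·(-4.696875)+5/4·(-3.946875)≈-10.572656; next y=3/5·(-0.178125)+1/2·(-10.572656)≈-5.393203
n=3: y≈-5.393203, sp=-3, e=sp−y≈2.393203; I≈-2.303672, D=e−e_prev≈5.215078; u=3/4·2.393203+3/4·(-2.303672)+5/4·5.215078≈6.585996; next y=3/5·(-5.393203)+1/2·6.585996≈0.057076
n=4: y≈0.057076, sp=-3, e=sp−y≈-3.057076; I≈-5.360748, D=e−e_prev≈-5.450279; u=3/4·(-3.057076)+3/4·(-5.360748)+5/4·(-5.450279)≈-13.126217; next y=3/5·0.057076+1/2·(-13.126217)≈-6.528863
n=5: y≈-6.528863, sp=5, e=sp−y≈11.528863; I≈6.168115, D=e−e_prev≈14.585939; u=3/4·11.528863+3/4·6.168115+5/4·14.585939≈31.505157; next y=3/5·(-6.528863)+1/2·31.505157≈11.835261
n=6: y≈11.835261, sp=5, e=sp−y≈-6.835261; I≈-0.667146, D=e−e_prev≈-18.364124; u=3/4·(-6.835261)+3/4·(-0.667146)+5/4·(-18.364124)≈-28.581960; next y=3/5·11.835261+1/2·(-28.581960)≈-7.189823
n=7: y≈-7.189823, sp=5, e=sp−y≈12.189823; I≈11.522677, D=e−e_prev≈19.025084; u=3/4·12.189823+3/4·11.522677+5/4·19.025084≈41.565731; next y=3/5·(-7.189823)+1/2·41.565731≈16.468971

0 -3 -8.250 0.000
1 -3 4.594 -4.125
2 -3 -10.573 -0.178
3 -3 6.586 -5.393
4 -3 -13.126 0.057
5 5 31.505 -6.529
6 5 -28.582 11.835
7 5 41.566 -7.190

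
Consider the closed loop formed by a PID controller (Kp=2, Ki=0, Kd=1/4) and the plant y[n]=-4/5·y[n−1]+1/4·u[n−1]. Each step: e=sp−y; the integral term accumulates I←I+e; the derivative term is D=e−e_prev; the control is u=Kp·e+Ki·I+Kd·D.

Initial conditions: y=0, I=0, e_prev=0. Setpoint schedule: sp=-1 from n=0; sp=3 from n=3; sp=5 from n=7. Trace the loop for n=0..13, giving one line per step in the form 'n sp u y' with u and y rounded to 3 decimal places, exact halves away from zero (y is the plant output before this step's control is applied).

0 -1 -2.250 0.000
1 -1 -0.734 -0.563
2 -1 -2.740 0.266
3 3 9.087 -0.898
4 3 -0.953 2.990
5 3 12.666 -2.630
6 3 -6.517 5.271
7 5 24.971 -5.846
8 5 -16.031 10.920
9 5 41.403 -12.743
10 5 -39.413 20.545
11 5 74.288 -26.290
12 5 -85.681 39.604
13 5 139.383 -53.103

(exact arithmetic carried between steps; '≈' marks a value shown rounded to 6 d.p. or computed from one; I and e_prev carry over from the previous line; the table rounds u and y to 3 d.p., halves away from zero)
n=0: y=0, sp=-1, e=sp−y=-1; I=-1, D=e−e_prev=-1; u=2·(-1)+0·(-1)+1/4·(-1)=-2.25; next y=-4/5·0+1/4·(-2.25)=-0.5625
n=1: y=-0.5625, sp=-1, e=sp−y=-0.4375; I=-1.4375, D=e−e_prev=0.5625; u=2·(-0.4375)+0·(-1.4375)+1/4·0.5625=-0.734375; next y=-4/5·(-0.5625)+1/4·(-0.734375)≈0.266406
n=2: y≈0.266406, sp=-1, e=sp−y≈-1.266406; I≈-2.703906, D=e−e_prev≈-0.828906; u=2·(-1.266406)+0·(-2.703906)+1/4·(-0.828906)≈-2.740039; next y=-4/5·0.266406+1/4·(-2.740039)≈-0.898135
n=3: y≈-0.898135, sp=3, e=sp−y≈3.898135; I≈1.194229, D=e−e_prev≈5.164541; u=2·3.898135+0·1.194229+1/4·5.164541≈9.087405; next y=-4/5·(-0.898135)+1/4·9.087405≈2.990359
n=4: y≈2.990359, sp=3, e=sp−y≈0.009641; I≈1.203870, D=e−e_prev≈-3.888494; u=2·0.009641+0·1.203870+1/4·(-3.888494)≈-0.952841; next y=-4/5·2.990359+1/4·(-0.952841)≈-2.630498
n=5: y≈-2.630498, sp=3, e=sp−y≈5.630498; I≈6.834367, D=e−e_prev≈5.620857; u=2·5.630498+0·6.834367+1/4·5.620857≈12.666209; next y=-4/5·(-2.630498)+1/4·12.666209≈5.270950
n=6: y≈5.270950, sp=3, e=sp−y≈-2.270950; I≈4.563417, D=e−e_prev≈-7.901448; u=2·(-2.270950)+0·4.563417+1/4·(-7.901448)≈-6.517263; next y=-4/5·5.270950+1/4·(-6.517263)≈-5.846076
n=7: y≈-5.846076, sp=5, e=sp−y≈10.846076; I≈15.409493, D=e−e_prev≈13.117026; u=2·10.846076+0·15.409493+1/4·13.117026≈24.971409; next y=-4/5·(-5.846076)+1/4·24.971409≈10.919713
n=8: y≈10.919713, sp=5, e=sp−y≈-5.919713; I≈9.489780, D=e−e_prev≈-16.765789; u=2·(-5.919713)+0·9.489780+1/4·(-16.765789)≈-16.030873; next y=-4/5·10.919713+1/4·(-16.030873)≈-12.743489
n=9: y≈-12.743489, sp=5, e=sp−y≈17.743489; I≈27.233268, D=e−e_prev≈23.663202; u=2·17.743489+0·27.233268+1/4·23.663202≈41.402778; next y=-4/5·(-12.743489)+1/4·41.402778≈20.545485
n=10: y≈20.545485, sp=5, e=sp−y≈-15.545485; I≈11.687783, D=e−e_prev≈-33.288974; u=2·(-15.545485)+0·11.687783+1/4·(-33.288974)≈-39.413214; next y=-4/5·20.545485+1/4·(-39.413214)≈-26.289692
n=11: y≈-26.289692, sp=5, e=sp−y≈31.289692; I≈42.977475, D=e−e_prev≈46.835177; u=2·31.289692+0·42.977475+1/4·46.835177≈74.288178; next y=-4/5·(-26.289692)+1/4·74.288178≈39.603798
n=12: y≈39.603798, sp=5, e=sp−y≈-34.603798; I≈8.373677, D=e−e_prev≈-65.893490; u=2·(-34.603798)+0·8.373677+1/4·(-65.893490)≈-85.680968; next y=-4/5·39.603798+1/4·(-85.680968)≈-53.103280
n=13: y≈-53.103280, sp=5, e=sp−y≈58.103280; I≈66.476957, D=e−e_prev≈92.707078; u=2·58.103280+0·66.476957+1/4·92.707078≈139.383330; next y=-4/5·(-53.103280)+1/4·139.383330≈77.328457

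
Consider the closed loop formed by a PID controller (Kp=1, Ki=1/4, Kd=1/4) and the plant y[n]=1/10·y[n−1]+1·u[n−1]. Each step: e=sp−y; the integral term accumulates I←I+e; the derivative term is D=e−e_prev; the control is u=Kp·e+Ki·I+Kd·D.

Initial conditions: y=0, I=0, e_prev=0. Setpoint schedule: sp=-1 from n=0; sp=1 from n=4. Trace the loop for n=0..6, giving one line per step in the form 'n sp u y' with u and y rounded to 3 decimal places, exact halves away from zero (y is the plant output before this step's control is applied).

0 -1 -1.500 0.000
1 -1 0.750 -1.500
2 -1 -2.650 0.600
3 -1 2.260 -2.590
4 1 -2.027 2.001
5 1 4.112 -1.826
6 1 -4.772 3.929

(exact arithmetic carried between steps; '≈' marks a value shown rounded to 6 d.p. or computed from one; I and e_prev carry over from the previous line; the table rounds u and y to 3 d.p., halves away from zero)
n=0: y=0, sp=-1, e=sp−y=-1; I=-1, D=e−e_prev=-1; u=1·(-1)+1/4·(-1)+1/4·(-1)=-1.5; next y=1/10·0+1·(-1.5)=-1.5
n=1: y=-1.5, sp=-1, e=sp−y=0.5; I=-0.5, D=e−e_prev=1.5; u=1·0.5+1/4·(-0.5)+1/4·1.5=0.75; next y=1/10·(-1.5)+1·0.75=0.6
n=2: y=0.6, sp=-1, e=sp−y=-1.6; I=-2.1, D=e−e_prev=-2.1; u=1·(-1.6)+1/4·(-2.1)+1/4·(-2.1)=-2.65; next y=1/10·0.6+1·(-2.65)=-2.59
n=3: y=-2.59, sp=-1, e=sp−y=1.59; I=-0.51, D=e−e_prev=3.19; u=1·1.59+1/4·(-0.51)+1/4·3.19=2.26; next y=1/10·(-2.59)+1·2.26=2.001
n=4: y=2.001, sp=1, e=sp−y=-1.001; I=-1.511, D=e−e_prev=-2.591; u=1·(-1.001)+1/4·(-1.511)+1/4·(-2.591)=-2.0265; next y=1/10·2.001+1·(-2.0265)=-1.8264
n=5: y=-1.8264, sp=1, e=sp−y=2.8264; I=1.3154, D=e−e_prev=3.8274; u=1·2.8264+1/4·1.3154+1/4·3.8274=4.1121; next y=1/10·(-1.8264)+1·4.1121=3.92946
n=6: y=3.92946, sp=1, e=sp−y=-2.92946; I=-1.61406, D=e−e_prev=-5.75586; u=1·(-2.92946)+1/4·(-1.61406)+1/4·(-5.75586)=-4.77194; next y=1/10·3.92946+1·(-4.77194)=-4.378994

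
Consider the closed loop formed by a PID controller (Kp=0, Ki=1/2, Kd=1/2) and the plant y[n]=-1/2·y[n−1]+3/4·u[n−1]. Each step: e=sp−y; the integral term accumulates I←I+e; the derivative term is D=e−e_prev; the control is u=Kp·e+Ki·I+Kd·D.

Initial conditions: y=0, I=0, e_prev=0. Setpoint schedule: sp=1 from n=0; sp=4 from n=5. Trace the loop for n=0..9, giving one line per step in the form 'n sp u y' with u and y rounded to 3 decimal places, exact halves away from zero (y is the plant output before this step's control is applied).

0 1 1.000 0.000
1 1 0.250 0.750
2 1 1.688 -0.188
3 1 0.266 1.359
4 1 2.699 -0.480
5 4 2.774 2.265
6 4 4.831 0.948
7 4 3.498 3.149
8 4 7.124 1.049
9 4 3.780 4.818

(exact arithmetic carried between steps; '≈' marks a value shown rounded to 6 d.p. or computed from one; I and e_prev carry over from the previous line; the table rounds u and y to 3 d.p., halves away from zero)
n=0: y=0, sp=1, e=sp−y=1; I=1, D=e−e_prev=1; u=0·1+1/2·1+1/2·1=1; next y=-1/2·0+3/4·1=0.75
n=1: y=0.75, sp=1, e=sp−y=0.25; I=1.25, D=e−e_prev=-0.75; u=0·0.25+1/2·1.25+1/2·(-0.75)=0.25; next y=-1/2·0.75+3/4·0.25=-0.1875
n=2: y=-0.1875, sp=1, e=sp−y=1.1875; I=2.4375, D=e−e_prev=0.9375; u=0·1.1875+1/2·2.4375+1/2·0.9375=1.6875; next y=-1/2·(-0.1875)+3/4·1.6875=1.359375
n=3: y=1.359375, sp=1, e=sp−y=-0.359375; I=2.078125, D=e−e_prev=-1.546875; u=0·(-0.359375)+1/2·2.078125+1/2·(-1.546875)=0.265625; next y=-1/2·1.359375+3/4·0.265625≈-0.480469
n=4: y≈-0.480469, sp=1, e=sp−y≈1.480469; I≈3.558594, D=e−e_prev≈1.839844; u=0·1.480469+1/2·3.558594+1/2·1.839844≈2.699219; next y=-1/2·(-0.480469)+3/4·2.699219≈2.264648
n=5: y≈2.264648, sp=4, e=sp−y≈1.735352; I≈5.293945, D=e−e_prev≈0.254883; u=0·1.735352+1/2·5.293945+1/2·0.254883≈2.774414; next y=-1/2·2.264648+3/4·2.774414≈0.948486
n=6: y≈0.948486, sp=4, e=sp−y≈3.051514; I≈8.345459, D=e−e_prev≈1.316162; u=0·3.051514+1/2·8.345459+1/2·1.316162≈4.830811; next y=-1/2·0.948486+3/4·4.830811≈3.148865
n=7: y≈3.148865, sp=4, e=sp−y≈0.851135; I≈9.196594, D=e−e_prev≈-2.200378; u=0·0.851135+1/2·9.196594+1/2·(-2.200378)≈3.498108; next y=-1/2·3.148865+3/4·3.498108≈1.049149
n=8: y≈1.049149, sp=4, e=sp−y≈2.950851; I≈12.147446, D=e−e_prev≈2.099716; u=0·2.950851+1/2·12.147446+1/2·2.099716≈7.123581; next y=-1/2·1.049149+3/4·7.123581≈4.818111
n=9: y≈4.818111, sp=4, e=sp−y≈-0.818111; I≈11.329334, D=e−e_prev≈-3.768963; u=0·(-0.818111)+1/2·11.329334+1/2·(-3.768963)≈3.780186; next y=-1/2·4.818111+3/4·3.780186≈0.426084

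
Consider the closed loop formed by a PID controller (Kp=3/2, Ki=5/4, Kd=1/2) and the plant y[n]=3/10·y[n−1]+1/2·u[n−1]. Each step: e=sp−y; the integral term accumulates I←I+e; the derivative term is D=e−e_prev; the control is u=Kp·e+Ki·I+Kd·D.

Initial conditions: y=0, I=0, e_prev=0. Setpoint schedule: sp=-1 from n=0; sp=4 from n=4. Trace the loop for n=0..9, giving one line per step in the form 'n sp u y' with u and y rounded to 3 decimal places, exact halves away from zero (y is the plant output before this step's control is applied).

0 -1 -3.250 0.000
1 -1 1.281 -1.625
2 -1 -4.529 0.153
3 -1 2.627 -2.219
4 4 9.899 0.648
5 4 -1.590 5.144
6 4 13.514 0.748
7 4 -4.877 6.981
8 4 18.320 -0.344
9 4 -10.465 9.057

(exact arithmetic carried between steps; '≈' marks a value shown rounded to 6 d.p. or computed from one; I and e_prev carry over from the previous line; the table rounds u and y to 3 d.p., halves away from zero)
n=0: y=0, sp=-1, e=sp−y=-1; I=-1, D=e−e_prev=-1; u=3/2·(-1)+5/4·(-1)+1/2·(-1)=-3.25; next y=3/10·0+1/2·(-3.25)=-1.625
n=1: y=-1.625, sp=-1, e=sp−y=0.625; I=-0.375, D=e−e_prev=1.625; u=3/2·0.625+5/4·(-0.375)+1/2·1.625=1.28125; next y=3/10·(-1.625)+1/2·1.28125=0.153125
n=2: y=0.153125, sp=-1, e=sp−y=-1.153125; I=-1.528125, D=e−e_prev=-1.778125; u=3/2·(-1.153125)+5/4·(-1.528125)+1/2·(-1.778125)≈-4.528906; next y=3/10·0.153125+1/2·(-4.528906)≈-2.218516
n=3: y≈-2.218516, sp=-1, e=sp−y≈1.218516; I≈-0.309609, D=e−e_prev≈2.371641; u=3/2·1.218516+5/4·(-0.309609)+1/2·2.371641≈2.626582; next y=3/10·(-2.218516)+1/2·2.626582≈0.647736
n=4: y≈0.647736, sp=4, e=sp−y≈3.352264; I≈3.042654, D=e−e_prev≈2.133748; u=3/2·3.352264+5/4·3.042654+1/2·2.133748≈9.898587; next y=3/10·0.647736+1/2·9.898587≈5.143615
n=5: y≈5.143615, sp=4, e=sp−y≈-1.143615; I≈1.899040, D=e−e_prev≈-4.495878; u=3/2·(-1.143615)+5/4·1.899040+1/2·(-4.495878)≈-1.589561; next y=3/10·5.143615+1/2·(-1.589561)≈0.748304
n=6: y≈0.748304, sp=4, e=sp−y≈3.251696; I≈5.150736, D=e−e_prev≈4.395311; u=3/2·3.251696+5/4·5.150736+1/2·4.395311≈13.513620; next y=3/10·0.748304+1/2·13.513620≈6.981301
n=7: y≈6.981301, sp=4, e=sp−y≈-2.981301; I≈2.169435, D=e−e_prev≈-6.232997; u=3/2·(-2.981301)+5/4·2.169435+1/2·(-6.232997)≈-4.876657; next y=3/10·6.981301+1/2·(-4.876657)≈-0.343938
n=8: y≈-0.343938, sp=4, e=sp−y≈4.343938; I≈6.513373, D=e−e_prev≈7.325239; u=3/2·4.343938+5/4·6.513373+1/2·7.325239≈18.320243; next y=3/10·(-0.343938)+1/2·18.320243≈9.056940
n=9: y≈9.056940, sp=4, e=sp−y≈-5.056940; I≈1.456433, D=e−e_prev≈-9.400878; u=3/2·(-5.056940)+5/4·1.456433+1/2·(-9.400878)≈-10.465308; next y=3/10·9.056940+1/2·(-10.465308)≈-2.515572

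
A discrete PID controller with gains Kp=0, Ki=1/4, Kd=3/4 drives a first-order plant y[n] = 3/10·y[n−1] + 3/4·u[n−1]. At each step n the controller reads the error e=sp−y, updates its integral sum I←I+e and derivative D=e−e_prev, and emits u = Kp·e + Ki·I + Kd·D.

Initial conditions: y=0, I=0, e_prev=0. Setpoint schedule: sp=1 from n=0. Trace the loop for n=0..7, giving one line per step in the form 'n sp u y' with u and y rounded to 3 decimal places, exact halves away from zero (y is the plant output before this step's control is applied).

0 1 1.000 0.000
1 1 -0.250 0.750
2 1 1.088 0.038
3 1 0.004 0.827
4 1 1.215 0.251
5 1 0.235 0.987
6 1 1.304 0.472
7 1 0.403 1.120

(exact arithmetic carried between steps; '≈' marks a value shown rounded to 6 d.p. or computed from one; I and e_prev carry over from the previous line; the table rounds u and y to 3 d.p., halves away from zero)
n=0: y=0, sp=1, e=sp−y=1; I=1, D=e−e_prev=1; u=0·1+1/4·1+3/4·1=1; next y=3/10·0+3/4·1=0.75
n=1: y=0.75, sp=1, e=sp−y=0.25; I=1.25, D=e−e_prev=-0.75; u=0·0.25+1/4·1.25+3/4·(-0.75)=-0.25; next y=3/10·0.75+3/4·(-0.25)=0.0375
n=2: y=0.0375, sp=1, e=sp−y=0.9625; I=2.2125, D=e−e_prev=0.7125; u=0·0.9625+1/4·2.2125+3/4·0.7125=1.0875; next y=3/10·0.0375+3/4·1.0875=0.826875
n=3: y=0.826875, sp=1, e=sp−y=0.173125; I=2.385625, D=e−e_prev=-0.789375; u=0·0.173125+1/4·2.385625+3/4·(-0.789375)=0.004375; next y=3/10·0.826875+3/4·0.004375≈0.251344
n=4: y≈0.251344, sp=1, e=sp−y≈0.748656; I≈3.134281, D=e−e_prev≈0.575531; u=0·0.748656+1/4·3.134281+3/4·0.575531≈1.215219; next y=3/10·0.251344+3/4·1.215219≈0.986817
n=5: y≈0.986817, sp=1, e=sp−y≈0.013183; I≈3.147464, D=e−e_prev≈-0.735473; u=0·0.013183+1/4·3.147464+3/4·(-0.735473)≈0.235261; next y=3/10·0.986817+3/4·0.235261≈0.472491
n=6: y≈0.472491, sp=1, e=sp−y≈0.527509; I≈3.674973, D=e−e_prev≈0.514326; u=0·0.527509+1/4·3.674973+3/4·0.514326≈1.304488; next y=3/10·0.472491+3/4·1.304488≈1.120113
n=7: y≈1.120113, sp=1, e=sp−y≈-0.120113; I≈3.554860, D=e−e_prev≈-0.647622; u=0·(-0.120113)+1/4·3.554860+3/4·(-0.647622)≈0.402998; next y=3/10·1.120113+3/4·0.402998≈0.638283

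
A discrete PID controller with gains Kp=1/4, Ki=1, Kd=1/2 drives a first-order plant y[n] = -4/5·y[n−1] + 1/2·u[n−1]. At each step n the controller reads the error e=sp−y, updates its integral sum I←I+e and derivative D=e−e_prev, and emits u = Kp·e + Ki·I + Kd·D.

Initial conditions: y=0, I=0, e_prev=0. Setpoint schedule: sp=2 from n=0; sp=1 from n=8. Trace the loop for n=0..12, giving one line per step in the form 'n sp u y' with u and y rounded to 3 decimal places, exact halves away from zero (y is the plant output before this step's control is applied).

0 2 3.500 0.000
1 2 1.438 1.750
2 2 6.817 -0.681
3 2 0.172 3.954
4 2 12.839 -3.077
5 2 -6.526 8.881
6 2 26.258 -10.368
7 2 -26.633 21.423
8 1 58.876 -30.455
9 1 -82.558 53.802
10 1 148.483 -84.321
11 1 -230.790 141.698
12 1 389.812 -228.754

(exact arithmetic carried between steps; '≈' marks a value shown rounded to 6 d.p. or computed from one; I and e_prev carry over from the previous line; the table rounds u and y to 3 d.p., halves away from zero)
n=0: y=0, sp=2, e=sp−y=2; I=2, D=e−e_prev=2; u=1/4·2+1·2+1/2·2=3.5; next y=-4/5·0+1/2·3.5=1.75
n=1: y=1.75, sp=2, e=sp−y=0.25; I=2.25, D=e−e_prev=-1.75; u=1/4·0.25+1·2.25+1/2·(-1.75)=1.4375; next y=-4/5·1.75+1/2·1.4375=-0.68125
n=2: y=-0.68125, sp=2, e=sp−y=2.68125; I=4.93125, D=e−e_prev=2.43125; u=1/4·2.68125+1·4.93125+1/2·2.43125≈6.817188; next y=-4/5·(-0.68125)+1/2·6.817188≈3.953594
n=3: y≈3.953594, sp=2, e=sp−y≈-1.953594; I≈2.977656, D=e−e_prev≈-4.634844; u=1/4·(-1.953594)+1·2.977656+1/2·(-4.634844)≈0.171836; next y=-4/5·3.953594+1/2·0.171836≈-3.076957
n=4: y≈-3.076957, sp=2, e=sp−y≈5.076957; I≈8.054613, D=e−e_prev≈7.030551; u=1/4·5.076957+1·8.054613+1/2·7.030551≈12.839128; next y=-4/5·(-3.076957)+1/2·12.839128≈8.881130
n=5: y≈8.881130, sp=2, e=sp−y≈-6.881130; I≈1.173484, D=e−e_prev≈-11.958087; u=1/4·(-6.881130)+1·1.173484+1/2·(-11.958087)≈-6.525842; next y=-4/5·8.881130+1/2·(-6.525842)≈-10.367825
n=6: y≈-10.367825, sp=2, e=sp−y≈12.367825; I≈13.541308, D=e−e_prev≈19.248954; u=1/4·12.367825+1·13.541308+1/2·19.248954≈26.257742; next y=-4/5·(-10.367825)+1/2·26.257742≈21.423131
n=7: y≈21.423131, sp=2, e=sp−y≈-19.423131; I≈-5.881822, D=e−e_prev≈-31.790955; u=1/4·(-19.423131)+1·(-5.881822)+1/2·(-31.790955)≈-26.633082; next y=-4/5·21.423131+1/2·(-26.633082)≈-30.455046
n=8: y≈-30.455046, sp=1, e=sp−y≈31.455046; I≈25.573223, D=e−e_prev≈50.878176; u=1/4·31.455046+1·25.573223+1/2·50.878176≈58.876073; next y=-4/5·(-30.455046)+1/2·58.876073≈53.802073
n=9: y≈53.802073, sp=1, e=sp−y≈-52.802073; I≈-27.228850, D=e−e_prev≈-84.257119; u=1/4·(-52.802073)+1·(-27.228850)+1/2·(-84.257119)≈-82.557927; next y=-4/5·53.802073+1/2·(-82.557927)≈-84.320622
n=10: y≈-84.320622, sp=1, e=sp−y≈85.320622; I≈58.091773, D=e−e_prev≈138.122695; u=1/4·85.320622+1·58.091773+1/2·138.122695≈148.483276; next y=-4/5·(-84.320622)+1/2·148.483276≈141.698136
n=11: y≈141.698136, sp=1, e=sp−y≈-140.698136; I≈-82.606363, D=e−e_prev≈-226.018758; u=1/4·(-140.698136)+1·(-82.606363)+1/2·(-226.018758)≈-230.790276; next y=-4/5·141.698136+1/2·(-230.790276)≈-228.753646
n=12: y≈-228.753646, sp=1, e=sp−y≈229.753646; I≈147.147283, D=e−e_prev≈370.451782; u=1/4·229.753646+1·147.147283+1/2·370.451782≈389.811586; next y=-4/5·(-228.753646)+1/2·389.811586≈377.908710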